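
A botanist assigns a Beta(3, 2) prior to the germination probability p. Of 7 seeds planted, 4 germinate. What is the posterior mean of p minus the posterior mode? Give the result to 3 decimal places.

Posterior: Beta(3+4, 2+3) = Beta(7, 5).
Mode = (7−1)/(7+5−2) = 6/10 = 0.600.
Mean = 7/(7+5) = 7/12 = 0.583.
Difference = 0.583 − 0.600 = -0.017.

-0.017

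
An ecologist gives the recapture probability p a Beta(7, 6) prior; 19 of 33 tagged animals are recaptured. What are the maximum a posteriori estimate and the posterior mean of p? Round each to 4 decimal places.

Posterior: Beta(7+19, 6+14) = Beta(26, 20).
Mode = (26−1)/(26+20−2) = 25/44 = 0.5682.
Mean = 26/(26+20) = 26/46 = 0.5652.
Mode > mean: the posterior has a left tail.

MAP = 0.5682, posterior mean = 0.5652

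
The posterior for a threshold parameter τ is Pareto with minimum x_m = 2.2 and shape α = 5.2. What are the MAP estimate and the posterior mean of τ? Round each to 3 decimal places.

MAP = 2.200; posterior mean = 2.724

The Pareto density is strictly decreasing on [x_m, ∞), so the mode is x_m = 2.200.
Mean = α·x_m/(α−1) = 5.2·2.2/4.2 = 2.724.
Mean > mode: the posterior has a right tail.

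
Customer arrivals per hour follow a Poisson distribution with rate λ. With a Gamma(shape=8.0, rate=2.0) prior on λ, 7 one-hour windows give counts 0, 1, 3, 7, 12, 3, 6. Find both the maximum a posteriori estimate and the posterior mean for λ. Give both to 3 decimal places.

Σ counts = 32. Posterior: Gamma(shape = 8.0+32 = 40.0, rate = 2.0+7 = 9.0).
Mode = (α−1)/β = 39.0/9.0 = 4.333.
Mean = α/β = 40.0/9.0 = 4.444.
The posterior is right-skewed, so the mean exceeds the mode.

λ_MAP = 4.333, E[λ|data] = 4.444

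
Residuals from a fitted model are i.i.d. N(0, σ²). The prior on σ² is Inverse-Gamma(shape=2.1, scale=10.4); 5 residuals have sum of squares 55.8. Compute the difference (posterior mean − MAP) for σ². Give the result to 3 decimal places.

3.800

Posterior: Inverse-Gamma(shape = 2.1+5/2 = 4.6, scale = 10.4+55.8/2 = 38.3).
Mode = β/(α+1) = 38.3/5.6 = 6.839.
Mean = β/(α−1) = 38.3/3.6 = 10.639.
Difference = 10.639 − 6.839 = 3.800.
The mean is pulled above the mode by the posterior's right skew.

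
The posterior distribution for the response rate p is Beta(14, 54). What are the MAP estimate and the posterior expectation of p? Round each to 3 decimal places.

Mode = (14−1)/(14+54−2) = 13/66 = 0.197.
Mean = 14/(14+54) = 14/68 = 0.206.
The mean is pulled above the mode by the posterior's right skew.

MAP = 0.197, posterior mean = 0.206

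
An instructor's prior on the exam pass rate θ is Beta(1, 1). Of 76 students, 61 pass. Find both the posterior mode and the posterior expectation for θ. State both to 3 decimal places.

MAP = 0.803; posterior mean = 0.795

Posterior: Beta(1+61, 1+15) = Beta(62, 16).
Mode = (62−1)/(62+16−2) = 61/76 = 0.803.
With a flat prior the MAP equals the MLE, 61/76.
Mean = 62/(62+16) = 62/78 = 0.795.
Left-skewed posterior ⇒ mean < mode.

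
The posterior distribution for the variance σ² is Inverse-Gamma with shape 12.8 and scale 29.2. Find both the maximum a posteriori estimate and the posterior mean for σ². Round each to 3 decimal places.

MAP = 2.116; posterior mean = 2.475

Mode = β/(α+1) = 29.2/13.8 = 2.116.
Mean = β/(α−1) = 29.2/11.8 = 2.475.
Mean > mode: the posterior has a right tail.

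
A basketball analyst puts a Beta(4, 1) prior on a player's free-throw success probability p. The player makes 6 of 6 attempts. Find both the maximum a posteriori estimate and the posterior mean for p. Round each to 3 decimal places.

MAP = 1.000; posterior mean = 0.909

Posterior: Beta(4+6, 1+0) = Beta(10, 1).
Since β = 1 ≤ 1 and α > 1, the Beta density is monotone increasing on [0,1]; the mode is at 1.
Mean = 10/(10+1) = 0.909.
Mode > mean: the posterior has a left tail.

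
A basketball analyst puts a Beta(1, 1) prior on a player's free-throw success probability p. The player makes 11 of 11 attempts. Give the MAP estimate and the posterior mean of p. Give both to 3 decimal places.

p_MAP = 1.000, E[p|data] = 0.923

Posterior: Beta(1+11, 1+0) = Beta(12, 1).
Since β = 1 ≤ 1 and α > 1, the Beta density is monotone increasing on [0,1]; the mode is at 1.
Mean = 12/(12+1) = 0.923.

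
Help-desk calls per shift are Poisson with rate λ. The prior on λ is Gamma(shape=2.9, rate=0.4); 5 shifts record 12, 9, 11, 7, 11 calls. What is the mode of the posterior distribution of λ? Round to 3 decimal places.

9.611

Σ counts = 50. Posterior: Gamma(shape = 2.9+50 = 52.9, rate = 0.4+5 = 5.4).
Mode = (α−1)/β = 51.9/5.4 = 9.611.
Mean = α/β = 52.9/5.4 = 9.796.
This is the posterior mode — the MAP estimate.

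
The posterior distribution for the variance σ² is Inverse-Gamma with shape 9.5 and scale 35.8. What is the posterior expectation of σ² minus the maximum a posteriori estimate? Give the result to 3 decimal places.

Mode = β/(α+1) = 35.8/10.5 = 3.410.
Mean = β/(α−1) = 35.8/8.5 = 4.212.
Difference = 4.212 − 3.410 = 0.802.

0.802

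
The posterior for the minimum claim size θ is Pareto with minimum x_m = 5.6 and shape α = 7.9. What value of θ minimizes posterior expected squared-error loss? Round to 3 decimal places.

The Pareto density is strictly decreasing on [x_m, ∞), so the mode is x_m = 5.600.
Mean = α·x_m/(α−1) = 7.9·5.6/6.9 = 6.412.
Squared-error loss ⇒ the optimal estimator is the posterior mean.

6.412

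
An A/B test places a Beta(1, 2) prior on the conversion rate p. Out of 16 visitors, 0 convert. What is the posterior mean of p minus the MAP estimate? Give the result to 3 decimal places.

Posterior: Beta(1+0, 2+16) = Beta(1, 18).
Since α = 1 ≤ 1 and β > 1, the Beta density is monotone decreasing on [0,1]; the mode is at 0.
Mean = 1/(1+18) = 0.053.
Difference = 0.053 − 0.000 = 0.053.

0.053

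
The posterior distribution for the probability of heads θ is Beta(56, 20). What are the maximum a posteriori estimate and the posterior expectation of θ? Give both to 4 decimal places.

Mode = (56−1)/(56+20−2) = 55/74 = 0.7432.
Mean = 56/(56+20) = 56/76 = 0.7368.
The posterior is left-skewed, so the mode exceeds the mean.

MAP = 0.7432; posterior mean = 0.7368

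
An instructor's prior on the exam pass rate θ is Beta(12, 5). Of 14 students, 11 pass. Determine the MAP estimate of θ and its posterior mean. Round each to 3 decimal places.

Posterior: Beta(12+11, 5+3) = Beta(23, 8).
Mode = (23−1)/(23+8−2) = 22/29 = 0.759.
Mean = 23/(23+8) = 23/31 = 0.742.
The posterior is left-skewed, so the mode exceeds the mean.

MAP = 0.759; posterior mean = 0.742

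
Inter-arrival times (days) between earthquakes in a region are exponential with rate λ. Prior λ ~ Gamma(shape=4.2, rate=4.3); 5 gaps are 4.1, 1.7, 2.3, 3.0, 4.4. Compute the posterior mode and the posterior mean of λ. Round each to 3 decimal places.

MAP = 0.414, posterior mean = 0.465

Σ times = 15.5. Posterior: Gamma(shape = 4.2+5 = 9.2, rate = 4.3+15.5 = 19.8).
Mode = (α−1)/β = 8.2/19.8 = 0.414.
Mean = α/β = 9.2/19.8 = 0.465.
Right-skewed posterior ⇒ mode < mean.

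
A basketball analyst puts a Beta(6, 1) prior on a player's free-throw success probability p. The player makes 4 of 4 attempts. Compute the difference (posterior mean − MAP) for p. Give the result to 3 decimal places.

-0.091

Posterior: Beta(6+4, 1+0) = Beta(10, 1).
Since β = 1 ≤ 1 and α > 1, the Beta density is monotone increasing on [0,1]; the mode is at 1.
Mean = 10/(10+1) = 0.909.
Difference = 0.909 − 1.000 = -0.091.
The posterior is left-skewed, so the mode exceeds the mean.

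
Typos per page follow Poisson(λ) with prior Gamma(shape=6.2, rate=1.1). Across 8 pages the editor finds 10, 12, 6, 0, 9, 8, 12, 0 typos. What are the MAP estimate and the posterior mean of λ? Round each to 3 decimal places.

Σ counts = 57. Posterior: Gamma(shape = 6.2+57 = 63.2, rate = 1.1+8 = 9.1).
Mode = (α−1)/β = 62.2/9.1 = 6.835.
Mean = α/β = 63.2/9.1 = 6.945.

MAP = 6.835, posterior mean = 6.945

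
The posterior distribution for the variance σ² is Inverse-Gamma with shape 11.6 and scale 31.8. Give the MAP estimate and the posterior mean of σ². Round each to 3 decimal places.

Mode = β/(α+1) = 31.8/12.6 = 2.524.
Mean = β/(α−1) = 31.8/10.6 = 3.000.

MAP estimate = 2.524, posterior mean = 3.000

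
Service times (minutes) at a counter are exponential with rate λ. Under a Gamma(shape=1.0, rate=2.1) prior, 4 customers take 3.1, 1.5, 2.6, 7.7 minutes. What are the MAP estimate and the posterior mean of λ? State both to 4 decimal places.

MAP = 0.2353; posterior mean = 0.2941

Σ times = 14.9. Posterior: Gamma(shape = 1.0+4 = 5.0, rate = 2.1+14.9 = 17.0).
Mode = (α−1)/β = 4.0/17.0 = 0.2353.
Mean = α/β = 5.0/17.0 = 0.2941.
The mean is pulled above the mode by the posterior's right skew.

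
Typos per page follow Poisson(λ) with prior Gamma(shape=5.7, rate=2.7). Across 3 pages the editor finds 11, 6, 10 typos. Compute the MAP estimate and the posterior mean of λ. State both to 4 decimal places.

MAP = 5.5614; posterior mean = 5.7368

Σ counts = 27. Posterior: Gamma(shape = 5.7+27 = 32.7, rate = 2.7+3 = 5.7).
Mode = (α−1)/β = 31.7/5.7 = 5.5614.
Mean = α/β = 32.7/5.7 = 5.7368.
Right-skewed posterior ⇒ mode < mean.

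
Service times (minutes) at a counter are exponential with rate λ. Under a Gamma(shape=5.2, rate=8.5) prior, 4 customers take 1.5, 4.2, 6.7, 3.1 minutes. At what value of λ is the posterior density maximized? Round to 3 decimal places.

0.342

Σ times = 15.5. Posterior: Gamma(shape = 5.2+4 = 9.2, rate = 8.5+15.5 = 24.0).
Mode = (α−1)/β = 8.2/24.0 = 0.342.
Mean = α/β = 9.2/24.0 = 0.383.
This is the posterior mode — the MAP estimate.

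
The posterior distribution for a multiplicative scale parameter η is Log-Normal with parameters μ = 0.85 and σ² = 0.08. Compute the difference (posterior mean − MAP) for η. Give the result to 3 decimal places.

0.275

Mode = exp(μ − σ²) = exp(0.77) = 2.160.
Mean = exp(μ + σ²/2) = exp(0.890) = 2.435.
Difference = 2.435 − 2.160 = 0.275.
The posterior is right-skewed, so the mean exceeds the mode.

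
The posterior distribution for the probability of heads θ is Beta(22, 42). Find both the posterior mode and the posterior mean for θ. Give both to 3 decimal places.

Mode = (22−1)/(22+42−2) = 21/62 = 0.339.
Mean = 22/(22+42) = 22/64 = 0.344.

θ_MAP = 0.339, E[θ|data] = 0.344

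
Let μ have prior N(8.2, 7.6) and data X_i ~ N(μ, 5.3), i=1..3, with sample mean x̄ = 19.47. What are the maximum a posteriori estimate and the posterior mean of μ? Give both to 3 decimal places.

MAP = 17.344; posterior mean = 17.344

Posterior for μ is Normal. Precision-weighted mean: (1/7.6·8.2 + 3/5.3·19.47) / (1/7.6 + 3/5.3) = 17.344.
A Normal posterior is symmetric, so mode = mean.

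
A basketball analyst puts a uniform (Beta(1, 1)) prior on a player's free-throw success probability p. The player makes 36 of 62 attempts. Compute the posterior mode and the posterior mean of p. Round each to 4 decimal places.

Posterior: Beta(1+36, 1+26) = Beta(37, 27).
Mode = (37−1)/(37+27−2) = 36/62 = 0.5806.
With a flat prior the MAP equals the MLE, 36/62.
Mean = 37/(37+27) = 37/64 = 0.5781.

p_MAP = 0.5806, E[p|data] = 0.5781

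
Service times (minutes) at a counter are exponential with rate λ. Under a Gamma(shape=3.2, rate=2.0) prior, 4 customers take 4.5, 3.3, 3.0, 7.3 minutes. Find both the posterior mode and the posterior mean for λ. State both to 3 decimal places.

MAP: 0.308. Posterior mean: 0.358.

Σ times = 18.1. Posterior: Gamma(shape = 3.2+4 = 7.2, rate = 2.0+18.1 = 20.1).
Mode = (α−1)/β = 6.2/20.1 = 0.308.
Mean = α/β = 7.2/20.1 = 0.358.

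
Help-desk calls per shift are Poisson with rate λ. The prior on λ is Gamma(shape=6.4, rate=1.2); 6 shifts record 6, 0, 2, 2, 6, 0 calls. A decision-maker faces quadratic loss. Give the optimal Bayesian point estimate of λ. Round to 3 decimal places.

Σ counts = 16. Posterior: Gamma(shape = 6.4+16 = 22.4, rate = 1.2+6 = 7.2).
Mode = (α−1)/β = 21.4/7.2 = 2.972.
Mean = α/β = 22.4/7.2 = 3.111.
Quadratic loss ⇒ the optimal estimator is the posterior mean.

3.111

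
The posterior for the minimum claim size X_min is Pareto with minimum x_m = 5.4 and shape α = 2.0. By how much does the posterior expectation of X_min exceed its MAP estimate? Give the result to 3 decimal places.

The Pareto density is strictly decreasing on [x_m, ∞), so the mode is x_m = 5.400.
Mean = α·x_m/(α−1) = 2.0·5.4/1.0 = 10.800.
Difference = 10.800 − 5.400 = 5.400.

5.400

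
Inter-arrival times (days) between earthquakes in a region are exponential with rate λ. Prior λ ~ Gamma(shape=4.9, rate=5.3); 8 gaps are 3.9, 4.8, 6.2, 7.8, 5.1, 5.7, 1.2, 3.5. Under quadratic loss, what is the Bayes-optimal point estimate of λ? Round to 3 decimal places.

0.297

Σ times = 38.2. Posterior: Gamma(shape = 4.9+8 = 12.9, rate = 5.3+38.2 = 43.5).
Mode = (α−1)/β = 11.9/43.5 = 0.274.
Mean = α/β = 12.9/43.5 = 0.297.
Quadratic loss ⇒ the optimal estimator is the posterior mean.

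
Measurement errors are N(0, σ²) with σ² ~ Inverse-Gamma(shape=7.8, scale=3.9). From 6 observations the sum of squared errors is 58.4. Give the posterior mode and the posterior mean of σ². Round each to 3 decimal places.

Posterior: Inverse-Gamma(shape = 7.8+6/2 = 10.8, scale = 3.9+58.4/2 = 33.1).
Mode = β/(α+1) = 33.1/11.8 = 2.805.
Mean = β/(α−1) = 33.1/9.8 = 3.378.

MAP = 2.805, posterior mean = 3.378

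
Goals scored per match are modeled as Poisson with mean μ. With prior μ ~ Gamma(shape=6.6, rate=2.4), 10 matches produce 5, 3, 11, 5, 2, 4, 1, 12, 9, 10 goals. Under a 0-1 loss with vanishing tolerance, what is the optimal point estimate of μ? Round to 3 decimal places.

5.452

Σ counts = 62. Posterior: Gamma(shape = 6.6+62 = 68.6, rate = 2.4+10 = 12.4).
Mode = (α−1)/β = 67.6/12.4 = 5.452.
Mean = α/β = 68.6/12.4 = 5.532.
This is the posterior mode — the MAP estimate.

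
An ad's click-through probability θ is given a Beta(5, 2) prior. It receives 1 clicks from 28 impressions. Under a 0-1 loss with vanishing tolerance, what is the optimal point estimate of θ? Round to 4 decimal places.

Posterior: Beta(5+1, 2+27) = Beta(6, 29).
Mode = (6−1)/(6+29−2) = 5/33 = 0.1515.
Mean = 6/(6+29) = 6/35 = 0.1714.
This is the posterior mode — the MAP estimate.

0.1515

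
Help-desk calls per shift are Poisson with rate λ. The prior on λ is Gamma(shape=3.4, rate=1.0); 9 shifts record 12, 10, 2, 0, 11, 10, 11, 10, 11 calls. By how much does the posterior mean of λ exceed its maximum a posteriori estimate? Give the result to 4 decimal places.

0.1000

Σ counts = 77. Posterior: Gamma(shape = 3.4+77 = 80.4, rate = 1.0+9 = 10.0).
Mode = (α−1)/β = 79.4/10.0 = 7.9400.
Mean = α/β = 80.4/10.0 = 8.0400.
Difference = 8.0400 − 7.9400 = 0.1000.
Mean > mode: the posterior has a right tail.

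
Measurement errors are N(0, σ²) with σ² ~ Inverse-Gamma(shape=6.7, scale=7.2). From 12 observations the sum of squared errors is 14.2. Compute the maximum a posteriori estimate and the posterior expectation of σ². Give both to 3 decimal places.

Posterior: Inverse-Gamma(shape = 6.7+12/2 = 12.7, scale = 7.2+14.2/2 = 14.3).
Mode = β/(α+1) = 14.3/13.7 = 1.044.
Mean = β/(α−1) = 14.3/11.7 = 1.222.
Right-skewed posterior ⇒ mode < mean.

MAP = 1.044; posterior mean = 1.222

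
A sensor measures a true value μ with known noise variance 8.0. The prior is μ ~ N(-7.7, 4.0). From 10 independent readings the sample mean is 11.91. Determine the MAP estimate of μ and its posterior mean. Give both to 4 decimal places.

MAP estimate = 8.6417, posterior mean = 8.6417

Posterior for μ is Normal. Precision-weighted mean: (1/4.0·-7.7 + 10/8.0·11.91) / (1/4.0 + 10/8.0) = 8.6417.
A Normal posterior is symmetric, so mode = mean.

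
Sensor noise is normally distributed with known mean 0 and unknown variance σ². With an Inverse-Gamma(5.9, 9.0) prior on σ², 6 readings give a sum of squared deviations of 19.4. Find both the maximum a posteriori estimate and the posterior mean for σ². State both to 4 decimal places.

Posterior: Inverse-Gamma(shape = 5.9+6/2 = 8.9, scale = 9.0+19.4/2 = 18.7).
Mode = β/(α+1) = 18.7/9.9 = 1.8889.
Mean = β/(α−1) = 18.7/7.9 = 2.3671.
The posterior is right-skewed, so the mean exceeds the mode.

maximum a posteriori estimate = 1.8889, posterior mean = 2.3671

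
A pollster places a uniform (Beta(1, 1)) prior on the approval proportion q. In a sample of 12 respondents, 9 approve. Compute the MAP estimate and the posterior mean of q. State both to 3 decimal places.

Posterior: Beta(1+9, 1+3) = Beta(10, 4).
Mode = (10−1)/(10+4−2) = 9/12 = 0.750.
With a flat prior the MAP equals the MLE, 9/12.
Mean = 10/(10+4) = 10/14 = 0.714.

MAP = 0.750, posterior mean = 0.714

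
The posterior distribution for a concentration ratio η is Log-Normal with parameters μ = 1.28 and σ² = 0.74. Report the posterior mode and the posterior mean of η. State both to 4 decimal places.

Mode = exp(μ − σ²) = exp(0.54) = 1.7160.
Mean = exp(μ + σ²/2) = exp(1.650) = 5.2070.

MAP = 1.7160; posterior mean = 5.2070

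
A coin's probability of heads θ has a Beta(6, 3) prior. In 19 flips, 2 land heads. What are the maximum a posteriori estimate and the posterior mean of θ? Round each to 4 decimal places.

Posterior: Beta(6+2, 3+17) = Beta(8, 20).
Mode = (8−1)/(8+20−2) = 7/26 = 0.2692.
Mean = 8/(8+20) = 8/28 = 0.2857.
The mean is pulled above the mode by the posterior's right skew.

MAP = 0.2692; posterior mean = 0.2857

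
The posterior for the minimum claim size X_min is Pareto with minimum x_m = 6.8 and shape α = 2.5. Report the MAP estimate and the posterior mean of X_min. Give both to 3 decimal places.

The Pareto density is strictly decreasing on [x_m, ∞), so the mode is x_m = 6.800.
Mean = α·x_m/(α−1) = 2.5·6.8/1.5 = 11.333.

MAP = 6.800; posterior mean = 11.333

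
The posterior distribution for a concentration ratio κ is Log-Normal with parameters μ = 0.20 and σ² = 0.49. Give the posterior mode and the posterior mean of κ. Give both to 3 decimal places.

Mode = exp(μ − σ²) = exp(-0.29) = 0.748.
Mean = exp(μ + σ²/2) = exp(0.445) = 1.560.
Mean > mode: the posterior has a right tail.

MAP = 0.748; posterior mean = 1.560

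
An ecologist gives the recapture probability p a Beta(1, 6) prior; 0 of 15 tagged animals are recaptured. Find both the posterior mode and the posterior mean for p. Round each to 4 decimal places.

Posterior: Beta(1+0, 6+15) = Beta(1, 21).
Since α = 1 ≤ 1 and β > 1, the Beta density is monotone decreasing on [0,1]; the mode is at 0.
Mean = 1/(1+21) = 0.0455.
Mean > mode: the posterior has a right tail.

MAP = 0.0000, posterior mean = 0.0455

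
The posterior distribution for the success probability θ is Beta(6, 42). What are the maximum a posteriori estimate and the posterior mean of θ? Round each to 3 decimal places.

maximum a posteriori estimate = 0.109, posterior mean = 0.125

Mode = (6−1)/(6+42−2) = 5/46 = 0.109.
Mean = 6/(6+42) = 6/48 = 0.125.
Mean > mode: the posterior has a right tail.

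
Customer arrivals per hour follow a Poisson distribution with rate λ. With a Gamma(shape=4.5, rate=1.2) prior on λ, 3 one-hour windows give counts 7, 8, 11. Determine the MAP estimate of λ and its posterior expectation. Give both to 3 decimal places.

Σ counts = 26. Posterior: Gamma(shape = 4.5+26 = 30.5, rate = 1.2+3 = 4.2).
Mode = (α−1)/β = 29.5/4.2 = 7.024.
Mean = α/β = 30.5/4.2 = 7.262.
Right-skewed posterior ⇒ mode < mean.

MAP estimate = 7.024, posterior expectation = 7.262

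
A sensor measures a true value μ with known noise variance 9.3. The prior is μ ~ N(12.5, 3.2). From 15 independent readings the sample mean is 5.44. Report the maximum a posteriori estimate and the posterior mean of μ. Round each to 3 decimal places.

Posterior for μ is Normal. Precision-weighted mean: (1/3.2·12.5 + 15/9.3·5.44) / (1/3.2 + 15/9.3) = 6.586.
A Normal posterior is symmetric, so mode = mean.

MAP = 6.586; posterior mean = 6.586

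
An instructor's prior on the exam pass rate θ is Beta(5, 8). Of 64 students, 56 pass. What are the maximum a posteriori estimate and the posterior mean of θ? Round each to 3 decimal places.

Posterior: Beta(5+56, 8+8) = Beta(61, 16).
Mode = (61−1)/(61+16−2) = 60/75 = 0.800.
Mean = 61/(61+16) = 61/77 = 0.792.
The mean is pulled below the mode by the posterior's left skew.

θ_MAP = 0.800, E[θ|data] = 0.792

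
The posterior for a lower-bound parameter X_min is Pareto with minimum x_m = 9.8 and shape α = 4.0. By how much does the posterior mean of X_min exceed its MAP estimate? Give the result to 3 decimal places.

The Pareto density is strictly decreasing on [x_m, ∞), so the mode is x_m = 9.800.
Mean = α·x_m/(α−1) = 4.0·9.8/3.0 = 13.067.
Difference = 13.067 − 9.800 = 3.267.

3.267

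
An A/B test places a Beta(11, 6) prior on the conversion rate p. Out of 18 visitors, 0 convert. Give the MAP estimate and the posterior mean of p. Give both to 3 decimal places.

MAP = 0.303, posterior mean = 0.314

Posterior: Beta(11+0, 6+18) = Beta(11, 24).
Mode = (11−1)/(11+24−2) = 10/33 = 0.303.
Mean = 11/(11+24) = 11/35 = 0.314.
Mean > mode: the posterior has a right tail.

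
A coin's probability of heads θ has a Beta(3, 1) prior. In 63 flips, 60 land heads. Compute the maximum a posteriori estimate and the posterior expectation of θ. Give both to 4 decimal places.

Posterior: Beta(3+60, 1+3) = Beta(63, 4).
Mode = (63−1)/(63+4−2) = 62/65 = 0.9538.
Mean = 63/(63+4) = 63/67 = 0.9403.
Mode > mean: the posterior has a left tail.

maximum a posteriori estimate = 0.9538, posterior expectation = 0.9403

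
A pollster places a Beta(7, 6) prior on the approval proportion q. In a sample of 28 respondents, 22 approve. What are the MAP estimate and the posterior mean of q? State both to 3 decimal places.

MAP = 0.718; posterior mean = 0.707

Posterior: Beta(7+22, 6+6) = Beta(29, 12).
Mode = (29−1)/(29+12−2) = 28/39 = 0.718.
Mean = 29/(29+12) = 29/41 = 0.707.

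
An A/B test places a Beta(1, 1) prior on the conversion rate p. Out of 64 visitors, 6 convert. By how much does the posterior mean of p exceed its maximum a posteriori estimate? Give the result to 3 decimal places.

Posterior: Beta(1+6, 1+58) = Beta(7, 59).
Mode = (7−1)/(7+59−2) = 6/64 = 0.094.
With a flat prior the MAP equals the MLE, 6/64.
Mean = 7/(7+59) = 7/66 = 0.106.
Difference = 0.106 − 0.094 = 0.012.
Mean > mode: the posterior has a right tail.

0.012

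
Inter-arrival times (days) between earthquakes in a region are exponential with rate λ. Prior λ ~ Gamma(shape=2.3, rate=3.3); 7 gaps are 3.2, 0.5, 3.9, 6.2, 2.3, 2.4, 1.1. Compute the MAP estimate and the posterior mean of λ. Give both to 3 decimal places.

MAP estimate = 0.362, posterior mean = 0.406

Σ times = 19.6. Posterior: Gamma(shape = 2.3+7 = 9.3, rate = 3.3+19.6 = 22.9).
Mode = (α−1)/β = 8.3/22.9 = 0.362.
Mean = α/β = 9.3/22.9 = 0.406.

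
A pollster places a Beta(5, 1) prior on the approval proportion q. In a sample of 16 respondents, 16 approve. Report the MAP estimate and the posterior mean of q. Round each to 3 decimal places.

MAP estimate = 1.000, posterior mean = 0.955

Posterior: Beta(5+16, 1+0) = Beta(21, 1).
Since β = 1 ≤ 1 and α > 1, the Beta density is monotone increasing on [0,1]; the mode is at 1.
Mean = 21/(21+1) = 0.955.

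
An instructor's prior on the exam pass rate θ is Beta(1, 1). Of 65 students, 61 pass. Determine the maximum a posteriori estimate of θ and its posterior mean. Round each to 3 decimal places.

MAP = 0.938; posterior mean = 0.925

Posterior: Beta(1+61, 1+4) = Beta(62, 5).
Mode = (62−1)/(62+5−2) = 61/65 = 0.938.
With a flat prior the MAP equals the MLE, 61/65.
Mean = 62/(62+5) = 62/67 = 0.925.
Left-skewed posterior ⇒ mean < mode.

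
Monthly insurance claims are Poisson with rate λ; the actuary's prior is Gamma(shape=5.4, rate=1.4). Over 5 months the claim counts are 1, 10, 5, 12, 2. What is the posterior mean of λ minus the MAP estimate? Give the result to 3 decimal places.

0.156

Σ counts = 30. Posterior: Gamma(shape = 5.4+30 = 35.4, rate = 1.4+5 = 6.4).
Mode = (α−1)/β = 34.4/6.4 = 5.375.
Mean = α/β = 35.4/6.4 = 5.531.
Difference = 5.531 − 5.375 = 0.156.
The posterior is right-skewed, so the mean exceeds the mode.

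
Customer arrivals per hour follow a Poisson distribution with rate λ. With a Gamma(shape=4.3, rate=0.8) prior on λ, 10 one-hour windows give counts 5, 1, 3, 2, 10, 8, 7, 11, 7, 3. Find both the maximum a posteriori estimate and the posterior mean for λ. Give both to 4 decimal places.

MAP = 5.5833, posterior mean = 5.6759

Σ counts = 57. Posterior: Gamma(shape = 4.3+57 = 61.3, rate = 0.8+10 = 10.8).
Mode = (α−1)/β = 60.3/10.8 = 5.5833.
Mean = α/β = 61.3/10.8 = 5.6759.
Right-skewed posterior ⇒ mode < mean.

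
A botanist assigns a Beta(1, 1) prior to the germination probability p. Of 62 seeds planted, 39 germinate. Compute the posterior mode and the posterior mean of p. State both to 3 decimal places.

Posterior: Beta(1+39, 1+23) = Beta(40, 24).
Mode = (40−1)/(40+24−2) = 39/62 = 0.629.
Mean = 40/(40+24) = 40/64 = 0.625.

posterior mode = 0.629, posterior mean = 0.625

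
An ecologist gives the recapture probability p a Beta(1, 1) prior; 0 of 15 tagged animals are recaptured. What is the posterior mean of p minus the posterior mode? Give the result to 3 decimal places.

0.059

Posterior: Beta(1+0, 1+15) = Beta(1, 16).
Since α = 1 ≤ 1 and β > 1, the Beta density is monotone decreasing on [0,1]; the mode is at 0.
Mean = 1/(1+16) = 0.059.
Difference = 0.059 − 0.000 = 0.059.
Mean > mode: the posterior has a right tail.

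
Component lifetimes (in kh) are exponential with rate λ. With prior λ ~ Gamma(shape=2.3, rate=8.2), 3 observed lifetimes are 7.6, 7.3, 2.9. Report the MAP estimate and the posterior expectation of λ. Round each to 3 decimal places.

Σ times = 17.8. Posterior: Gamma(shape = 2.3+3 = 5.3, rate = 8.2+17.8 = 26.0).
Mode = (α−1)/β = 4.3/26.0 = 0.165.
Mean = α/β = 5.3/26.0 = 0.204.

MAP estimate = 0.165, posterior expectation = 0.204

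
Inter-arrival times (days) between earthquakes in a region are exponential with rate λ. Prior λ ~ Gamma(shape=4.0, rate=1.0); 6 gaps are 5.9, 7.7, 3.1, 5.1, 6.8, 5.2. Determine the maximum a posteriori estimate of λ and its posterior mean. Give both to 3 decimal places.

maximum a posteriori estimate = 0.259, posterior mean = 0.287

Σ times = 33.8. Posterior: Gamma(shape = 4.0+6 = 10.0, rate = 1.0+33.8 = 34.8).
Mode = (α−1)/β = 9.0/34.8 = 0.259.
Mean = α/β = 10.0/34.8 = 0.287.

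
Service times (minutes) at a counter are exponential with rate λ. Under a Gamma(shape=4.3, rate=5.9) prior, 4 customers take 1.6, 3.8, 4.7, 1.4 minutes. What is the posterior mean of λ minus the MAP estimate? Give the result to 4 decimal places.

0.0575

Σ times = 11.5. Posterior: Gamma(shape = 4.3+4 = 8.3, rate = 5.9+11.5 = 17.4).
Mode = (α−1)/β = 7.3/17.4 = 0.4195.
Mean = α/β = 8.3/17.4 = 0.4770.
Difference = 0.4770 − 0.4195 = 0.0575.
Mean > mode: the posterior has a right tail.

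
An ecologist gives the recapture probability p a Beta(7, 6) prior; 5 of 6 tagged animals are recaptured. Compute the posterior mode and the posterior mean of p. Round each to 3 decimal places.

MAP = 0.647; posterior mean = 0.632

Posterior: Beta(7+5, 6+1) = Beta(12, 7).
Mode = (12−1)/(12+7−2) = 11/17 = 0.647.
Mean = 12/(12+7) = 12/19 = 0.632.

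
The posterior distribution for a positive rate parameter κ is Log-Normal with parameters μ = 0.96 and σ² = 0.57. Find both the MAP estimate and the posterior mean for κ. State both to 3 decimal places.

Mode = exp(μ − σ²) = exp(0.39) = 1.477.
Mean = exp(μ + σ²/2) = exp(1.245) = 3.473.

MAP = 1.477; posterior mean = 3.473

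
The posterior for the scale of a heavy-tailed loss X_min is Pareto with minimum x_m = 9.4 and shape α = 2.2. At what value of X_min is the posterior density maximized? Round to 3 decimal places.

The Pareto density is strictly decreasing on [x_m, ∞), so the mode is x_m = 9.400.
Mean = α·x_m/(α−1) = 2.2·9.4/1.2 = 17.233.
This is the posterior mode — the MAP estimate.

9.400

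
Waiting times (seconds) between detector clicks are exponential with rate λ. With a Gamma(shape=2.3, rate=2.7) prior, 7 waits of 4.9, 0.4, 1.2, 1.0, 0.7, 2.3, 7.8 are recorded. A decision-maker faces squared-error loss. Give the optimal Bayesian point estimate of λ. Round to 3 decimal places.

Σ times = 18.3. Posterior: Gamma(shape = 2.3+7 = 9.3, rate = 2.7+18.3 = 21.0).
Mode = (α−1)/β = 8.3/21.0 = 0.395.
Mean = α/β = 9.3/21.0 = 0.443.
Squared-error loss ⇒ the optimal estimator is the posterior mean.

0.443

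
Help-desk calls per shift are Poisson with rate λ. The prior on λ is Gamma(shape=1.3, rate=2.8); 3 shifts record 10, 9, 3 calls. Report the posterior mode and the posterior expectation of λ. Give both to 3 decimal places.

Σ counts = 22. Posterior: Gamma(shape = 1.3+22 = 23.3, rate = 2.8+3 = 5.8).
Mode = (α−1)/β = 22.3/5.8 = 3.845.
Mean = α/β = 23.3/5.8 = 4.017.

posterior mode = 3.845, posterior expectation = 4.017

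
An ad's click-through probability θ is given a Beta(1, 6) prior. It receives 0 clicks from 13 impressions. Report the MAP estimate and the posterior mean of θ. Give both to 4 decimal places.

MAP = 0.0000, posterior mean = 0.0500

Posterior: Beta(1+0, 6+13) = Beta(1, 19).
Since α = 1 ≤ 1 and β > 1, the Beta density is monotone decreasing on [0,1]; the mode is at 0.
Mean = 1/(1+19) = 0.0500.
The posterior is right-skewed, so the mean exceeds the mode.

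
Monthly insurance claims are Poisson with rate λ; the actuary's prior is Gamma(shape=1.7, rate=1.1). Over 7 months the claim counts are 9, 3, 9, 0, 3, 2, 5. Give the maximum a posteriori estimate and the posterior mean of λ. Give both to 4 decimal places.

Σ counts = 31. Posterior: Gamma(shape = 1.7+31 = 32.7, rate = 1.1+7 = 8.1).
Mode = (α−1)/β = 31.7/8.1 = 3.9136.
Mean = α/β = 32.7/8.1 = 4.0370.

MAP = 3.9136; posterior mean = 4.0370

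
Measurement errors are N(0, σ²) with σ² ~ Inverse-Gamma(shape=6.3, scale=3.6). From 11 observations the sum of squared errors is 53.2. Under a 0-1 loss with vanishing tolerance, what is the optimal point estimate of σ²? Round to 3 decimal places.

Posterior: Inverse-Gamma(shape = 6.3+11/2 = 11.8, scale = 3.6+53.2/2 = 30.2).
Mode = β/(α+1) = 30.2/12.8 = 2.359.
Mean = β/(α−1) = 30.2/10.8 = 2.796.
This is the posterior mode — the MAP estimate.

2.359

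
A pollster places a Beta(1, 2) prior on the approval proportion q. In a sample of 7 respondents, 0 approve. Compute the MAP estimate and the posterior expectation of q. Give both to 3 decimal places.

Posterior: Beta(1+0, 2+7) = Beta(1, 9).
Since α = 1 ≤ 1 and β > 1, the Beta density is monotone decreasing on [0,1]; the mode is at 0.
Mean = 1/(1+9) = 0.100.

q_MAP = 0.000, E[q|data] = 0.100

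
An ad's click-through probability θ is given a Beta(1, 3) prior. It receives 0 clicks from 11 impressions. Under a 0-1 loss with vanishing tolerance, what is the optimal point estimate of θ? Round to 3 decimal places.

0.000

Posterior: Beta(1+0, 3+11) = Beta(1, 14).
Since α = 1 ≤ 1 and β > 1, the Beta density is monotone decreasing on [0,1]; the mode is at 0.
Mean = 1/(1+14) = 0.067.
This is the posterior mode — the MAP estimate.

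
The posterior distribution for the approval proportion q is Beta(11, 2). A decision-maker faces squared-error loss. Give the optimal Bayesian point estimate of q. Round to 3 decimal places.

0.846

Mode = (11−1)/(11+2−2) = 10/11 = 0.909.
Mean = 11/(11+2) = 11/13 = 0.846.
Squared-error loss ⇒ the optimal estimator is the posterior mean.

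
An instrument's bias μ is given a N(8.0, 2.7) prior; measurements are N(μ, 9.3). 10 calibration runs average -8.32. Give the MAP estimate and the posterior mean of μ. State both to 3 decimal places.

MAP = -4.139, posterior mean = -4.139

Posterior for μ is Normal. Precision-weighted mean: (1/2.7·8.0 + 10/9.3·-8.32) / (1/2.7 + 10/9.3) = -4.139.
A Normal posterior is symmetric, so mode = mean.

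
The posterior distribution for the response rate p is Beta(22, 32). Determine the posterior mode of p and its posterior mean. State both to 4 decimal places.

Mode = (22−1)/(22+32−2) = 21/52 = 0.4038.
Mean = 22/(22+32) = 22/54 = 0.4074.

p_MAP = 0.4038, E[p|data] = 0.4074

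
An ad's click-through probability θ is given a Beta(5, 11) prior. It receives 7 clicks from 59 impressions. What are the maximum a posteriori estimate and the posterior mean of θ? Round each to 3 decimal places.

Posterior: Beta(5+7, 11+52) = Beta(12, 63).
Mode = (12−1)/(12+63−2) = 11/73 = 0.151.
Mean = 12/(12+63) = 12/75 = 0.160.
The mean is pulled above the mode by the posterior's right skew.

MAP = 0.151; posterior mean = 0.160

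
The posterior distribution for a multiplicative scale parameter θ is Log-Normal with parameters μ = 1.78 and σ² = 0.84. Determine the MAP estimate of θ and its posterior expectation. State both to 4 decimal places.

Mode = exp(μ − σ²) = exp(0.94) = 2.5600.
Mean = exp(μ + σ²/2) = exp(2.200) = 9.0250.

θ_MAP = 2.5600, E[θ|data] = 9.0250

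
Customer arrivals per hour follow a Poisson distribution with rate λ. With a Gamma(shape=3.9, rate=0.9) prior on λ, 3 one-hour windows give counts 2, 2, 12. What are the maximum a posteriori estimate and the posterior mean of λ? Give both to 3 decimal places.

Σ counts = 16. Posterior: Gamma(shape = 3.9+16 = 19.9, rate = 0.9+3 = 3.9).
Mode = (α−1)/β = 18.9/3.9 = 4.846.
Mean = α/β = 19.9/3.9 = 5.103.

MAP: 4.846. Posterior mean: 5.103.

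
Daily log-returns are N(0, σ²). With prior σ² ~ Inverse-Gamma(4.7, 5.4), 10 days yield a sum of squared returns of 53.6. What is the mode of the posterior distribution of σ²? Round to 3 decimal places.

3.009

Posterior: Inverse-Gamma(shape = 4.7+10/2 = 9.7, scale = 5.4+53.6/2 = 32.2).
Mode = β/(α+1) = 32.2/10.7 = 3.009.
Mean = β/(α−1) = 32.2/8.7 = 3.701.
This is the posterior mode — the MAP estimate.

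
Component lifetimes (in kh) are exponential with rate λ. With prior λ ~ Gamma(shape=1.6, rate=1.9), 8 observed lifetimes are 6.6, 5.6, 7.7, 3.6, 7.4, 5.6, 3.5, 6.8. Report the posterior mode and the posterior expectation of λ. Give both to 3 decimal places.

λ_MAP = 0.177, E[λ|data] = 0.197

Σ times = 46.8. Posterior: Gamma(shape = 1.6+8 = 9.6, rate = 1.9+46.8 = 48.7).
Mode = (α−1)/β = 8.6/48.7 = 0.177.
Mean = α/β = 9.6/48.7 = 0.197.
Mean > mode: the posterior has a right tail.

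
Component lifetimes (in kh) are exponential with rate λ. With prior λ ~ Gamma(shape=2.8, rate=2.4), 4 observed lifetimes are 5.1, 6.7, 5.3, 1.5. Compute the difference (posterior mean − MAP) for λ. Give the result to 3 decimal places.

Σ times = 18.6. Posterior: Gamma(shape = 2.8+4 = 6.8, rate = 2.4+18.6 = 21.0).
Mode = (α−1)/β = 5.8/21.0 = 0.276.
Mean = α/β = 6.8/21.0 = 0.324.
Difference = 0.324 − 0.276 = 0.048.

0.048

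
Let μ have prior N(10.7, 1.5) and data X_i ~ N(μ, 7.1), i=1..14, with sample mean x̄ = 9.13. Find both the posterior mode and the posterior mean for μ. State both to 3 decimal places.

μ_MAP = 9.527, E[μ|data] = 9.527

Posterior for μ is Normal. Precision-weighted mean: (1/1.5·10.7 + 14/7.1·9.13) / (1/1.5 + 14/7.1) = 9.527.
A Normal posterior is symmetric, so mode = mean.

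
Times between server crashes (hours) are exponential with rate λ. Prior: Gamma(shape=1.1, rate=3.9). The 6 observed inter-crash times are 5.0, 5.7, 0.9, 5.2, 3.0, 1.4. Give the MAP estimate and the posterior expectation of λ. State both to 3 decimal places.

λ_MAP = 0.243, E[λ|data] = 0.283

Σ times = 21.2. Posterior: Gamma(shape = 1.1+6 = 7.1, rate = 3.9+21.2 = 25.1).
Mode = (α−1)/β = 6.1/25.1 = 0.243.
Mean = α/β = 7.1/25.1 = 0.283.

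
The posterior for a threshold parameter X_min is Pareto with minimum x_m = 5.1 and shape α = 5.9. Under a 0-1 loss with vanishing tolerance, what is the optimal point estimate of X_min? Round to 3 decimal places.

5.100

The Pareto density is strictly decreasing on [x_m, ∞), so the mode is x_m = 5.100.
Mean = α·x_m/(α−1) = 5.9·5.1/4.9 = 6.141.
This is the posterior mode — the MAP estimate.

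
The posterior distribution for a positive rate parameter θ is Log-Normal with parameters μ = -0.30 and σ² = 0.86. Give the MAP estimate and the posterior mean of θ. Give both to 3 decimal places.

MAP: 0.313. Posterior mean: 1.139.

Mode = exp(μ − σ²) = exp(-1.16) = 0.313.
Mean = exp(μ + σ²/2) = exp(0.130) = 1.139.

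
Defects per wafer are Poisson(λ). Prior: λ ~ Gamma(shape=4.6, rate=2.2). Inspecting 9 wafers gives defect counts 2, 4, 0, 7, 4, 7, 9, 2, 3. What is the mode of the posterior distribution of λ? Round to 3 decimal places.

Σ counts = 38. Posterior: Gamma(shape = 4.6+38 = 42.6, rate = 2.2+9 = 11.2).
Mode = (α−1)/β = 41.6/11.2 = 3.714.
Mean = α/β = 42.6/11.2 = 3.804.
This is the posterior mode — the MAP estimate.

3.714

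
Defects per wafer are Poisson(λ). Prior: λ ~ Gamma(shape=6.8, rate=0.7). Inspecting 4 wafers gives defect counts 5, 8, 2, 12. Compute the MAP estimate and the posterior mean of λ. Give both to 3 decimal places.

MAP: 6.979. Posterior mean: 7.191.

Σ counts = 27. Posterior: Gamma(shape = 6.8+27 = 33.8, rate = 0.7+4 = 4.7).
Mode = (α−1)/β = 32.8/4.7 = 6.979.
Mean = α/β = 33.8/4.7 = 7.191.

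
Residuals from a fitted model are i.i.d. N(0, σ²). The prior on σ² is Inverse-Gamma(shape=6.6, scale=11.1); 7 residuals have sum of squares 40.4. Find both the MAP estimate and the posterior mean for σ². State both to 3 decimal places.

Posterior: Inverse-Gamma(shape = 6.6+7/2 = 10.1, scale = 11.1+40.4/2 = 31.3).
Mode = β/(α+1) = 31.3/11.1 = 2.820.
Mean = β/(α−1) = 31.3/9.1 = 3.440.
The mean is pulled above the mode by the posterior's right skew.

MAP estimate = 2.820, posterior mean = 3.440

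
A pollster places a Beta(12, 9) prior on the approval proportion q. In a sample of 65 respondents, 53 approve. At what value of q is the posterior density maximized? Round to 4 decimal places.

Posterior: Beta(12+53, 9+12) = Beta(65, 21).
Mode = (65−1)/(65+21−2) = 64/84 = 0.7619.
Mean = 65/(65+21) = 65/86 = 0.7558.
This is the posterior mode — the MAP estimate.

0.7619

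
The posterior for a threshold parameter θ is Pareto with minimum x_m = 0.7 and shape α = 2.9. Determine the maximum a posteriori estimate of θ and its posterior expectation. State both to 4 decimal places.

The Pareto density is strictly decreasing on [x_m, ∞), so the mode is x_m = 0.7000.
Mean = α·x_m/(α−1) = 2.9·0.7/1.9 = 1.0684.

maximum a posteriori estimate = 0.7000, posterior expectation = 1.0684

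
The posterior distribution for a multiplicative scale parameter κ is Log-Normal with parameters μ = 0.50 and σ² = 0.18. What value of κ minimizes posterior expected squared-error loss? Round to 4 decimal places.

1.8040

Mode = exp(μ − σ²) = exp(0.32) = 1.3771.
Mean = exp(μ + σ²/2) = exp(0.590) = 1.8040.
Squared-error loss ⇒ the optimal estimator is the posterior mean.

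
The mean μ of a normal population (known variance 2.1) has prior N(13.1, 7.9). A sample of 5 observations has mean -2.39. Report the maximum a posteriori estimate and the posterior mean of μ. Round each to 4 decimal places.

MAP = -1.6081; posterior mean = -1.6081

Posterior for μ is Normal. Precision-weighted mean: (1/7.9·13.1 + 5/2.1·-2.39) / (1/7.9 + 5/2.1) = -1.6081.
A Normal posterior is symmetric, so mode = mean.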